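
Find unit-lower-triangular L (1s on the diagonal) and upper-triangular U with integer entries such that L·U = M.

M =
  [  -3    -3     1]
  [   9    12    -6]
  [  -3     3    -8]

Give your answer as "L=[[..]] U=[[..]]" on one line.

  r1 -= -3·r0 → [0,3,-3]
  r2 -= 1·r0 → [0,6,-9]
  r2 -= 2·r1 → [0,0,-3]

L=[[1,0,0],[-3,1,0],[1,2,1]] U=[[-3,-3,1],[0,3,-3],[0,0,-3]]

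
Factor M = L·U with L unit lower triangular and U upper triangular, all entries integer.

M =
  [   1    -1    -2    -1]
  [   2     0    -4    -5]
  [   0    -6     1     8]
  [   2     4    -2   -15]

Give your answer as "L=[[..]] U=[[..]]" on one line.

L=[[1,0,0,0],[2,1,0,0],[0,-3,1,0],[2,3,2,1]] U=[[1,-1,-2,-1],[0,2,0,-3],[0,0,1,-1],[0,0,0,-2]]

  row1 -= 2·row0 → [0,2,0,-3]
  row2 -= 0·row0 → [0,-6,1,8]
  row3 -= 2·row0 → [0,6,2,-13]
  row2 -= -3·row1 → [0,0,1,-1]
  row3 -= 3·row1 → [0,0,2,-4]
  row3 -= 2·row2 → [0,0,0,-2]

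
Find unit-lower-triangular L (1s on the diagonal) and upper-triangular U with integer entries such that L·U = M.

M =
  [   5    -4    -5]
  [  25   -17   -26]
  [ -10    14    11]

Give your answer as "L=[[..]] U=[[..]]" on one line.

  r1 -= 5·r0 → [0,3,-1]
  r2 -= -2·r0 → [0,6,1]
  r2 -= 2·r1 → [0,0,3]

L=[[1,0,0],[5,1,0],[-2,2,1]] U=[[5,-4,-5],[0,3,-1],[0,0,3]]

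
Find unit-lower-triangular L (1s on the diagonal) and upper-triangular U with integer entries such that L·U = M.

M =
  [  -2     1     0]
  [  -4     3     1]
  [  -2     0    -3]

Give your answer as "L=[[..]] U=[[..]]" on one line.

L=[[1,0,0],[2,1,0],[1,-1,1]] U=[[-2,1,0],[0,1,1],[0,0,-2]]

  r1 -= 2·r0 → [0,1,1]
  r2 -= 1·r0 → [0,-1,-3]
  r2 -= -1·r1 → [0,0,-2]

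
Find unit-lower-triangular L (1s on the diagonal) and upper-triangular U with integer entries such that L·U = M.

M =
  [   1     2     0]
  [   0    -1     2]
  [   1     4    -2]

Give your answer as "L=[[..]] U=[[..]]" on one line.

  r1 -= 0·r0 → [0,-1,2]
  r2 -= 1·r0 → [0,2,-2]
  r2 -= -2·r1 → [0,0,2]

L=[[1,0,0],[0,1,0],[1,-2,1]] U=[[1,2,0],[0,-1,2],[0,0,2]]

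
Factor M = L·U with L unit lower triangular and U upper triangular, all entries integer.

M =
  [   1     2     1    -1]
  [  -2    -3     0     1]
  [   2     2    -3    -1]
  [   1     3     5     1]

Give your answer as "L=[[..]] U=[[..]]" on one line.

L=[[1,0,0,0],[-2,1,0,0],[2,-2,1,0],[1,1,-2,1]] U=[[1,2,1,-1],[0,1,2,-1],[0,0,-1,-1],[0,0,0,1]]

  row1 -= -2·row0 → [0,1,2,-1]
  row2 -= 2·row0 → [0,-2,-5,1]
  row3 -= 1·row0 → [0,1,4,2]
  row2 -= -2·row1 → [0,0,-1,-1]
  row3 -= 1·row1 → [0,0,2,3]
  row3 -= -2·row2 → [0,0,0,1]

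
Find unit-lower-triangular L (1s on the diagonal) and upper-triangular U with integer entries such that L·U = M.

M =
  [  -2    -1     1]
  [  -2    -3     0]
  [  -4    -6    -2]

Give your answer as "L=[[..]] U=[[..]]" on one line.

L=[[1,0,0],[1,1,0],[2,2,1]] U=[[-2,-1,1],[0,-2,-1],[0,0,-2]]

  R1 -= 1·R0 → [0,-2,-1]
  R2 -= 2·R0 → [0,-4,-4]
  R2 -= 2·R1 → [0,0,-2]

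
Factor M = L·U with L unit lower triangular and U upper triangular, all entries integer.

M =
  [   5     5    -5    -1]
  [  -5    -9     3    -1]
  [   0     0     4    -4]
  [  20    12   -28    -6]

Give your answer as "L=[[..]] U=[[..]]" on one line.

  r1 -= -1·r0 → [0,-4,-2,-2]
  r2 -= 0·r0 → [0,0,4,-4]
  r3 -= 4·r0 → [0,-8,-8,-2]
  r2 -= 0·r1 → [0,0,4,-4]
  r3 -= 2·r1 → [0,0,-4,2]
  r3 -= -1·r2 → [0,0,0,-2]

L=[[1,0,0,0],[-1,1,0,0],[0,0,1,0],[4,2,-1,1]] U=[[5,5,-5,-1],[0,-4,-2,-2],[0,0,4,-4],[0,0,0,-2]]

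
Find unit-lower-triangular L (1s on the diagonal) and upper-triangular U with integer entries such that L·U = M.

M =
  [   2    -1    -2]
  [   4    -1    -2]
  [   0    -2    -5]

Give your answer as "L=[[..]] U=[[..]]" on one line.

L=[[1,0,0],[2,1,0],[0,-2,1]] U=[[2,-1,-2],[0,1,2],[0,0,-1]]

  r1 -= 2·r0 → [0,1,2]
  r2 -= 0·r0 → [0,-2,-5]
  r2 -= -2·r1 → [0,0,-1]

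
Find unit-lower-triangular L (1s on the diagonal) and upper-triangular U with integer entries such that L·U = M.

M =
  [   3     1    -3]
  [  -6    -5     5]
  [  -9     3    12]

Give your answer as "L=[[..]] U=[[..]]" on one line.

  r1 -= -2·r0 → [0,-3,-1]
  r2 -= -3·r0 → [0,6,3]
  r2 -= -2·r1 → [0,0,1]

L=[[1,0,0],[-2,1,0],[-3,-2,1]] U=[[3,1,-3],[0,-3,-1],[0,0,1]]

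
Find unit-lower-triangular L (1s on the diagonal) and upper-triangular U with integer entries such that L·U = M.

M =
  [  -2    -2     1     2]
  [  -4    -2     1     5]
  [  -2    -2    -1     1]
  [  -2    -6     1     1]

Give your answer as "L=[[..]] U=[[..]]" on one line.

L=[[1,0,0,0],[2,1,0,0],[1,0,1,0],[1,-2,1,1]] U=[[-2,-2,1,2],[0,2,-1,1],[0,0,-2,-1],[0,0,0,2]]

  row1 -= 2·row0 → [0,2,-1,1]
  row2 -= 1·row0 → [0,0,-2,-1]
  row3 -= 1·row0 → [0,-4,0,-1]
  row2 -= 0·row1 → [0,0,-2,-1]
  row3 -= -2·row1 → [0,0,-2,1]
  row3 -= 1·row2 → [0,0,0,2]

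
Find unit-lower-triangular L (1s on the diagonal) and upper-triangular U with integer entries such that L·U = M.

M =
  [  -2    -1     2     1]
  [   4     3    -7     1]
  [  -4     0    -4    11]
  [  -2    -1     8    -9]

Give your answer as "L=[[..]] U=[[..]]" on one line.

  row1 -= -2·row0 → [0,1,-3,3]
  row2 -= 2·row0 → [0,2,-8,9]
  row3 -= 1·row0 → [0,0,6,-10]
  row2 -= 2·row1 → [0,0,-2,3]
  row3 -= 0·row1 → [0,0,6,-10]
  row3 -= -3·row2 → [0,0,0,-1]

L=[[1,0,0,0],[-2,1,0,0],[2,2,1,0],[1,0,-3,1]] U=[[-2,-1,2,1],[0,1,-3,3],[0,0,-2,3],[0,0,0,-1]]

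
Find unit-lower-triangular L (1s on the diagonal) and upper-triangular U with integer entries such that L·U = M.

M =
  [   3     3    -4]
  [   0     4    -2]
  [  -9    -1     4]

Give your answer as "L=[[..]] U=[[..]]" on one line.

L=[[1,0,0],[0,1,0],[-3,2,1]] U=[[3,3,-4],[0,4,-2],[0,0,-4]]

  R1 -= 0·R0 → [0,4,-2]
  R2 -= -3·R0 → [0,8,-8]
  R2 -= 2·R1 → [0,0,-4]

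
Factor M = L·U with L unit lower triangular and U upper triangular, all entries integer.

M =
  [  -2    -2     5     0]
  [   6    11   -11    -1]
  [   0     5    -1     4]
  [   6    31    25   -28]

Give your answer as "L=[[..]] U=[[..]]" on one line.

  r1 -= -3·r0 → [0,5,4,-1]
  r2 -= 0·r0 → [0,5,-1,4]
  r3 -= -3·r0 → [0,25,40,-28]
  r2 -= 1·r1 → [0,0,-5,5]
  r3 -= 5·r1 → [0,0,20,-23]
  r3 -= -4·r2 → [0,0,0,-3]

L=[[1,0,0,0],[-3,1,0,0],[0,1,1,0],[-3,5,-4,1]] U=[[-2,-2,5,0],[0,5,4,-1],[0,0,-5,5],[0,0,0,-3]]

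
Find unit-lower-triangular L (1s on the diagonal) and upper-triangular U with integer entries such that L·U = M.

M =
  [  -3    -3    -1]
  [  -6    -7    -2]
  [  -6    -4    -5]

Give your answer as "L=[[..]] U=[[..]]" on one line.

L=[[1,0,0],[2,1,0],[2,-2,1]] U=[[-3,-3,-1],[0,-1,0],[0,0,-3]]

  row1 -= 2·row0 → [0,-1,0]
  row2 -= 2·row0 → [0,2,-3]
  row2 -= -2·row1 → [0,0,-3]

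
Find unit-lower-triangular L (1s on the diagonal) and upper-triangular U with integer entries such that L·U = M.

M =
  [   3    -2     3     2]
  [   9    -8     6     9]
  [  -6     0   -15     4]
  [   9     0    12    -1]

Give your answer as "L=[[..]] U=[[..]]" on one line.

L=[[1,0,0,0],[3,1,0,0],[-2,2,1,0],[3,-3,2,1]] U=[[3,-2,3,2],[0,-2,-3,3],[0,0,-3,2],[0,0,0,-2]]

  R1 -= 3·R0 → [0,-2,-3,3]
  R2 -= -2·R0 → [0,-4,-9,8]
  R3 -= 3·R0 → [0,6,3,-7]
  R2 -= 2·R1 → [0,0,-3,2]
  R3 -= -3·R1 → [0,0,-6,2]
  R3 -= 2·R2 → [0,0,0,-2]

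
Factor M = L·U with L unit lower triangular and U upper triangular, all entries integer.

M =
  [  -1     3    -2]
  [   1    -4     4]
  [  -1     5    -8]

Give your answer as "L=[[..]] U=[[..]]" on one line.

L=[[1,0,0],[-1,1,0],[1,-2,1]] U=[[-1,3,-2],[0,-1,2],[0,0,-2]]

  row1 -= -1·row0 → [0,-1,2]
  row2 -= 1·row0 → [0,2,-6]
  row2 -= -2·row1 → [0,0,-2]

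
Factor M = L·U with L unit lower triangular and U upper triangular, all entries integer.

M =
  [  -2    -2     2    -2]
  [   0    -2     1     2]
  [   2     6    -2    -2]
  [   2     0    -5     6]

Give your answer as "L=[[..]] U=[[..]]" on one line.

L=[[1,0,0,0],[0,1,0,0],[-1,-2,1,0],[-1,1,-2,1]] U=[[-2,-2,2,-2],[0,-2,1,2],[0,0,2,0],[0,0,0,2]]

  row1 -= 0·row0 → [0,-2,1,2]
  row2 -= -1·row0 → [0,4,0,-4]
  row3 -= -1·row0 → [0,-2,-3,4]
  row2 -= -2·row1 → [0,0,2,0]
  row3 -= 1·row1 → [0,0,-4,2]
  row3 -= -2·row2 → [0,0,0,2]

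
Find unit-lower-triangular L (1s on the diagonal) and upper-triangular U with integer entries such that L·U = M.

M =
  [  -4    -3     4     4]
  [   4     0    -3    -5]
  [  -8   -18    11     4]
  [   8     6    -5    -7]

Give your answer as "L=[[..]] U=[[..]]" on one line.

L=[[1,0,0,0],[-1,1,0,0],[2,4,1,0],[-2,0,-3,1]] U=[[-4,-3,4,4],[0,-3,1,-1],[0,0,-1,0],[0,0,0,1]]

  R1 -= -1·R0 → [0,-3,1,-1]
  R2 -= 2·R0 → [0,-12,3,-4]
  R3 -= -2·R0 → [0,0,3,1]
  R2 -= 4·R1 → [0,0,-1,0]
  R3 -= 0·R1 → [0,0,3,1]
  R3 -= -3·R2 → [0,0,0,1]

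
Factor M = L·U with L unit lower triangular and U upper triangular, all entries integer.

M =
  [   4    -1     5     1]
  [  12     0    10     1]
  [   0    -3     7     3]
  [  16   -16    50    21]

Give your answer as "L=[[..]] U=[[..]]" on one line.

  R1 -= 3·R0 → [0,3,-5,-2]
  R2 -= 0·R0 → [0,-3,7,3]
  R3 -= 4·R0 → [0,-12,30,17]
  R2 -= -1·R1 → [0,0,2,1]
  R3 -= -4·R1 → [0,0,10,9]
  R3 -= 5·R2 → [0,0,0,4]

L=[[1,0,0,0],[3,1,0,0],[0,-1,1,0],[4,-4,5,1]] U=[[4,-1,5,1],[0,3,-5,-2],[0,0,2,1],[0,0,0,4]]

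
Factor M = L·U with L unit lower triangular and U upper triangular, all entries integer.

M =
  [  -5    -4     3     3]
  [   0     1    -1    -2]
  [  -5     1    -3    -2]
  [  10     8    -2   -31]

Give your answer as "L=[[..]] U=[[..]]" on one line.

  row1 -= 0·row0 → [0,1,-1,-2]
  row2 -= 1·row0 → [0,5,-6,-5]
  row3 -= -2·row0 → [0,0,4,-25]
  row2 -= 5·row1 → [0,0,-1,5]
  row3 -= 0·row1 → [0,0,4,-25]
  row3 -= -4·row2 → [0,0,0,-5]

L=[[1,0,0,0],[0,1,0,0],[1,5,1,0],[-2,0,-4,1]] U=[[-5,-4,3,3],[0,1,-1,-2],[0,0,-1,5],[0,0,0,-5]]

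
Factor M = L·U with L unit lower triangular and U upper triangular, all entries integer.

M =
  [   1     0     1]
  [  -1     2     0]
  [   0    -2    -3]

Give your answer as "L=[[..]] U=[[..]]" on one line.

L=[[1,0,0],[-1,1,0],[0,-1,1]] U=[[1,0,1],[0,2,1],[0,0,-2]]

  row1 -= -1·row0 → [0,2,1]
  row2 -= 0·row0 → [0,-2,-3]
  row2 -= -1·row1 → [0,0,-2]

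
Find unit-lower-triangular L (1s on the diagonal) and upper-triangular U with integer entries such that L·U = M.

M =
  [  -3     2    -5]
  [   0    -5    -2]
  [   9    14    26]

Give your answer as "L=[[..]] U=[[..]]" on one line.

L=[[1,0,0],[0,1,0],[-3,-4,1]] U=[[-3,2,-5],[0,-5,-2],[0,0,3]]

  R1 -= 0·R0 → [0,-5,-2]
  R2 -= -3·R0 → [0,20,11]
  R2 -= -4·R1 → [0,0,3]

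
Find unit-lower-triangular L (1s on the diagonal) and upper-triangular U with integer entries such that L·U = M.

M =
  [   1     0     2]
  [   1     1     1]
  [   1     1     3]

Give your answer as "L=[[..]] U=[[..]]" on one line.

  r1 -= 1·r0 → [0,1,-1]
  r2 -= 1·r0 → [0,1,1]
  r2 -= 1·r1 → [0,0,2]

L=[[1,0,0],[1,1,0],[1,1,1]] U=[[1,0,2],[0,1,-1],[0,0,2]]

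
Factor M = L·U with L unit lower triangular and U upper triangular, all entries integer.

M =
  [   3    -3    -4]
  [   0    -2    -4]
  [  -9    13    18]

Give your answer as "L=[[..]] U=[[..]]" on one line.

L=[[1,0,0],[0,1,0],[-3,-2,1]] U=[[3,-3,-4],[0,-2,-4],[0,0,-2]]

  row1 -= 0·row0 → [0,-2,-4]
  row2 -= -3·row0 → [0,4,6]
  row2 -= -2·row1 → [0,0,-2]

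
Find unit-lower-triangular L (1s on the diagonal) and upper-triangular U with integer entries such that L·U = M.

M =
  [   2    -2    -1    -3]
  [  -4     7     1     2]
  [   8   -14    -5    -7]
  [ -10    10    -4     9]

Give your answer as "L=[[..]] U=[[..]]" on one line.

L=[[1,0,0,0],[-2,1,0,0],[4,-2,1,0],[-5,0,3,1]] U=[[2,-2,-1,-3],[0,3,-1,-4],[0,0,-3,-3],[0,0,0,3]]

  row1 -= -2·row0 → [0,3,-1,-4]
  row2 -= 4·row0 → [0,-6,-1,5]
  row3 -= -5·row0 → [0,0,-9,-6]
  row2 -= -2·row1 → [0,0,-3,-3]
  row3 -= 0·row1 → [0,0,-9,-6]
  row3 -= 3·row2 → [0,0,0,3]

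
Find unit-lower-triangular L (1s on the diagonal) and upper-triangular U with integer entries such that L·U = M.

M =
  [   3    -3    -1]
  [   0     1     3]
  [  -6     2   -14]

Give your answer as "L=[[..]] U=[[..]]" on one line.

  R1 -= 0·R0 → [0,1,3]
  R2 -= -2·R0 → [0,-4,-16]
  R2 -= -4·R1 → [0,0,-4]

L=[[1,0,0],[0,1,0],[-2,-4,1]] U=[[3,-3,-1],[0,1,3],[0,0,-4]]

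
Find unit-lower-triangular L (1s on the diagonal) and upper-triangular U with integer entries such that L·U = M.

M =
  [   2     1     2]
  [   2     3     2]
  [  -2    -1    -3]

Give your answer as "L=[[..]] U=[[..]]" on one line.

L=[[1,0,0],[1,1,0],[-1,0,1]] U=[[2,1,2],[0,2,0],[0,0,-1]]

  R1 -= 1·R0 → [0,2,0]
  R2 -= -1·R0 → [0,0,-1]
  R2 -= 0·R1 → [0,0,-1]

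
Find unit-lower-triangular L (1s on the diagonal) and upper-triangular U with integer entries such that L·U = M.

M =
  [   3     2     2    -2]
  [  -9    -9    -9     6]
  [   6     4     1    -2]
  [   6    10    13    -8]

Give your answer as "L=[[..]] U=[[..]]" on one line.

L=[[1,0,0,0],[-3,1,0,0],[2,0,1,0],[2,-2,-1,1]] U=[[3,2,2,-2],[0,-3,-3,0],[0,0,-3,2],[0,0,0,-2]]

  row1 -= -3·row0 → [0,-3,-3,0]
  row2 -= 2·row0 → [0,0,-3,2]
  row3 -= 2·row0 → [0,6,9,-4]
  row2 -= 0·row1 → [0,0,-3,2]
  row3 -= -2·row1 → [0,0,3,-4]
  row3 -= -1·row2 → [0,0,0,-2]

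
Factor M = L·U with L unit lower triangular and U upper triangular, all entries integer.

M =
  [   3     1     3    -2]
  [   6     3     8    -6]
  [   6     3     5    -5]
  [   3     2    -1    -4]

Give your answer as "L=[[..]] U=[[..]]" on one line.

  R1 -= 2·R0 → [0,1,2,-2]
  R2 -= 2·R0 → [0,1,-1,-1]
  R3 -= 1·R0 → [0,1,-4,-2]
  R2 -= 1·R1 → [0,0,-3,1]
  R3 -= 1·R1 → [0,0,-6,0]
  R3 -= 2·R2 → [0,0,0,-2]

L=[[1,0,0,0],[2,1,0,0],[2,1,1,0],[1,1,2,1]] U=[[3,1,3,-2],[0,1,2,-2],[0,0,-3,1],[0,0,0,-2]]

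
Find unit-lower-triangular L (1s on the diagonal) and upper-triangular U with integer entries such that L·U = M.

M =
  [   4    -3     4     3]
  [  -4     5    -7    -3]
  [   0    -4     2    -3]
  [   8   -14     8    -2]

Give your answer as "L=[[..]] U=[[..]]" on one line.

  r1 -= -1·r0 → [0,2,-3,0]
  r2 -= 0·r0 → [0,-4,2,-3]
  r3 -= 2·r0 → [0,-8,0,-8]
  r2 -= -2·r1 → [0,0,-4,-3]
  r3 -= -4·r1 → [0,0,-12,-8]
  r3 -= 3·r2 → [0,0,0,1]

L=[[1,0,0,0],[-1,1,0,0],[0,-2,1,0],[2,-4,3,1]] U=[[4,-3,4,3],[0,2,-3,0],[0,0,-4,-3],[0,0,0,1]]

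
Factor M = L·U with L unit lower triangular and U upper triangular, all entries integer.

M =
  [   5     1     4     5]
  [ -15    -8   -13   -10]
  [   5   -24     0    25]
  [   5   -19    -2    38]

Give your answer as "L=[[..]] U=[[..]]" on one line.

L=[[1,0,0,0],[-3,1,0,0],[1,5,1,0],[1,4,-2,1]] U=[[5,1,4,5],[0,-5,-1,5],[0,0,1,-5],[0,0,0,3]]

  R1 -= -3·R0 → [0,-5,-1,5]
  R2 -= 1·R0 → [0,-25,-4,20]
  R3 -= 1·R0 → [0,-20,-6,33]
  R2 -= 5·R1 → [0,0,1,-5]
  R3 -= 4·R1 → [0,0,-2,13]
  R3 -= -2·R2 → [0,0,0,3]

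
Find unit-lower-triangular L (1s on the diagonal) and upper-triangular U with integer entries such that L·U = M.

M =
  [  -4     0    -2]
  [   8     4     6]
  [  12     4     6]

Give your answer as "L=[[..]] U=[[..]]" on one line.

L=[[1,0,0],[-2,1,0],[-3,1,1]] U=[[-4,0,-2],[0,4,2],[0,0,-2]]

  R1 -= -2·R0 → [0,4,2]
  R2 -= -3·R0 → [0,4,0]
  R2 -= 1·R1 → [0,0,-2]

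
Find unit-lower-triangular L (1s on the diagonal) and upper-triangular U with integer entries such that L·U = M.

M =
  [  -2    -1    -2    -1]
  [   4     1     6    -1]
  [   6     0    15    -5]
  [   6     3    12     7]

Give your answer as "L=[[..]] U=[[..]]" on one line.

  row1 -= -2·row0 → [0,-1,2,-3]
  row2 -= -3·row0 → [0,-3,9,-8]
  row3 -= -3·row0 → [0,0,6,4]
  row2 -= 3·row1 → [0,0,3,1]
  row3 -= 0·row1 → [0,0,6,4]
  row3 -= 2·row2 → [0,0,0,2]

L=[[1,0,0,0],[-2,1,0,0],[-3,3,1,0],[-3,0,2,1]] U=[[-2,-1,-2,-1],[0,-1,2,-3],[0,0,3,1],[0,0,0,2]]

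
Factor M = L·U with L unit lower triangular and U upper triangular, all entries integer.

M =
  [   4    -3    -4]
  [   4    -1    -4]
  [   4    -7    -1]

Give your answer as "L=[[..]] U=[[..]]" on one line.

  R1 -= 1·R0 → [0,2,0]
  R2 -= 1·R0 → [0,-4,3]
  R2 -= -2·R1 → [0,0,3]

L=[[1,0,0],[1,1,0],[1,-2,1]] U=[[4,-3,-4],[0,2,0],[0,0,3]]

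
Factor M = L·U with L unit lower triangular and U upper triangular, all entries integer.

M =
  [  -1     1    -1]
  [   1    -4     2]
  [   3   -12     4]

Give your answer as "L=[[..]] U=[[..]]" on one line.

L=[[1,0,0],[-1,1,0],[-3,3,1]] U=[[-1,1,-1],[0,-3,1],[0,0,-2]]

  row1 -= -1·row0 → [0,-3,1]
  row2 -= -3·row0 → [0,-9,1]
  row2 -= 3·row1 → [0,0,-2]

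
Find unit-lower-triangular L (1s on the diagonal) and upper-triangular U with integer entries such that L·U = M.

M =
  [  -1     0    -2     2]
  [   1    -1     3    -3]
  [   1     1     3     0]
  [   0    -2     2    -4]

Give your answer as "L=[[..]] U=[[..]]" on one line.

  row1 -= -1·row0 → [0,-1,1,-1]
  row2 -= -1·row0 → [0,1,1,2]
  row3 -= 0·row0 → [0,-2,2,-4]
  row2 -= -1·row1 → [0,0,2,1]
  row3 -= 2·row1 → [0,0,0,-2]
  row3 -= 0·row2 → [0,0,0,-2]

L=[[1,0,0,0],[-1,1,0,0],[-1,-1,1,0],[0,2,0,1]] U=[[-1,0,-2,2],[0,-1,1,-1],[0,0,2,1],[0,0,0,-2]]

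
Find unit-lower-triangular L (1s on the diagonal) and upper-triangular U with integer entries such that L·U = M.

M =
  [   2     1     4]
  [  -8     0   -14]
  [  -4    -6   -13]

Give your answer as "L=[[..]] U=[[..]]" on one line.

L=[[1,0,0],[-4,1,0],[-2,-1,1]] U=[[2,1,4],[0,4,2],[0,0,-3]]

  r1 -= -4·r0 → [0,4,2]
  r2 -= -2·r0 → [0,-4,-5]
  r2 -= -1·r1 → [0,0,-3]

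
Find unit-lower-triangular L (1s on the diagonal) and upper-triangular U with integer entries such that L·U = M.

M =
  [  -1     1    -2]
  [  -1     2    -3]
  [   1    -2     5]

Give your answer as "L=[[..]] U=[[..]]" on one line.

  r1 -= 1·r0 → [0,1,-1]
  r2 -= -1·r0 → [0,-1,3]
  r2 -= -1·r1 → [0,0,2]

L=[[1,0,0],[1,1,0],[-1,-1,1]] U=[[-1,1,-2],[0,1,-1],[0,0,2]]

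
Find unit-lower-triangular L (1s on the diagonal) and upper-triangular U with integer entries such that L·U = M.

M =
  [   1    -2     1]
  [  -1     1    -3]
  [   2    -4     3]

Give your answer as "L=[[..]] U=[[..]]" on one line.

L=[[1,0,0],[-1,1,0],[2,0,1]] U=[[1,-2,1],[0,-1,-2],[0,0,1]]

  row1 -= -1·row0 → [0,-1,-2]
  row2 -= 2·row0 → [0,0,1]
  row2 -= 0·row1 → [0,0,1]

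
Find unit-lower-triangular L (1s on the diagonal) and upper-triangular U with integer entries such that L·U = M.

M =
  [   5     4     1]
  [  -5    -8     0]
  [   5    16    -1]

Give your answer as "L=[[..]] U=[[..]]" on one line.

L=[[1,0,0],[-1,1,0],[1,-3,1]] U=[[5,4,1],[0,-4,1],[0,0,1]]

  R1 -= -1·R0 → [0,-4,1]
  R2 -= 1·R0 → [0,12,-2]
  R2 -= -3·R1 → [0,0,1]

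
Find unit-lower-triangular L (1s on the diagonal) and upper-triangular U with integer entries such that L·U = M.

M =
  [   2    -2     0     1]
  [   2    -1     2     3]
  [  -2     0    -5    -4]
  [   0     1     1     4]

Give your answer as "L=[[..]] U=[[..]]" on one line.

  row1 -= 1·row0 → [0,1,2,2]
  row2 -= -1·row0 → [0,-2,-5,-3]
  row3 -= 0·row0 → [0,1,1,4]
  row2 -= -2·row1 → [0,0,-1,1]
  row3 -= 1·row1 → [0,0,-1,2]
  row3 -= 1·row2 → [0,0,0,1]

L=[[1,0,0,0],[1,1,0,0],[-1,-2,1,0],[0,1,1,1]] U=[[2,-2,0,1],[0,1,2,2],[0,0,-1,1],[0,0,0,1]]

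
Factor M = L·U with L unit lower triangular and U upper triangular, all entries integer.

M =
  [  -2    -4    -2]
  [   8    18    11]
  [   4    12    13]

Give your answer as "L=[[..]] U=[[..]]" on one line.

L=[[1,0,0],[-4,1,0],[-2,2,1]] U=[[-2,-4,-2],[0,2,3],[0,0,3]]

  r1 -= -4·r0 → [0,2,3]
  r2 -= -2·r0 → [0,4,9]
  r2 -= 2·r1 → [0,0,3]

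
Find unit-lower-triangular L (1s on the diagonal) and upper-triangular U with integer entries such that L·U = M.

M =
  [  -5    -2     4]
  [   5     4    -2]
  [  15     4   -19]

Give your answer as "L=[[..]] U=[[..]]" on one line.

  R1 -= -1·R0 → [0,2,2]
  R2 -= -3·R0 → [0,-2,-7]
  R2 -= -1·R1 → [0,0,-5]

L=[[1,0,0],[-1,1,0],[-3,-1,1]] U=[[-5,-2,4],[0,2,2],[0,0,-5]]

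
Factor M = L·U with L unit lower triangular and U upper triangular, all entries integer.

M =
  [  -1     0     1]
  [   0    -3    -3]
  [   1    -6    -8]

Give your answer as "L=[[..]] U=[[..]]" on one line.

L=[[1,0,0],[0,1,0],[-1,2,1]] U=[[-1,0,1],[0,-3,-3],[0,0,-1]]

  r1 -= 0·r0 → [0,-3,-3]
  r2 -= -1·r0 → [0,-6,-7]
  r2 -= 2·r1 → [0,0,-1]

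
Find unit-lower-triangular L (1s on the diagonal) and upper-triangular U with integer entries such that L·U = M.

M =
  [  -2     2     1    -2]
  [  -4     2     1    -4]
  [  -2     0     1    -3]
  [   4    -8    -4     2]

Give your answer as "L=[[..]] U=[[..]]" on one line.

  R1 -= 2·R0 → [0,-2,-1,0]
  R2 -= 1·R0 → [0,-2,0,-1]
  R3 -= -2·R0 → [0,-4,-2,-2]
  R2 -= 1·R1 → [0,0,1,-1]
  R3 -= 2·R1 → [0,0,0,-2]
  R3 -= 0·R2 → [0,0,0,-2]

L=[[1,0,0,0],[2,1,0,0],[1,1,1,0],[-2,2,0,1]] U=[[-2,2,1,-2],[0,-2,-1,0],[0,0,1,-1],[0,0,0,-2]]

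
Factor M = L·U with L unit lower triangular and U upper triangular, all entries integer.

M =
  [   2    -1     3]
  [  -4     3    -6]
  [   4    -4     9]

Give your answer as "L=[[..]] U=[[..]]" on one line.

  R1 -= -2·R0 → [0,1,0]
  R2 -= 2·R0 → [0,-2,3]
  R2 -= -2·R1 → [0,0,3]

L=[[1,0,0],[-2,1,0],[2,-2,1]] U=[[2,-1,3],[0,1,0],[0,0,3]]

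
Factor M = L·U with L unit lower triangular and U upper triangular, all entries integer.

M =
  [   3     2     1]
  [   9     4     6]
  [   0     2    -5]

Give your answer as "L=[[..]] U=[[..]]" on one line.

L=[[1,0,0],[3,1,0],[0,-1,1]] U=[[3,2,1],[0,-2,3],[0,0,-2]]

  r1 -= 3·r0 → [0,-2,3]
  r2 -= 0·r0 → [0,2,-5]
  r2 -= -1·r1 → [0,0,-2]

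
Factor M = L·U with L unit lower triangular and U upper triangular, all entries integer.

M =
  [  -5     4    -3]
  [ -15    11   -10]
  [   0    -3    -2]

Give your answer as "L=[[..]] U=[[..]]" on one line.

L=[[1,0,0],[3,1,0],[0,3,1]] U=[[-5,4,-3],[0,-1,-1],[0,0,1]]

  row1 -= 3·row0 → [0,-1,-1]
  row2 -= 0·row0 → [0,-3,-2]
  row2 -= 3·row1 → [0,0,1]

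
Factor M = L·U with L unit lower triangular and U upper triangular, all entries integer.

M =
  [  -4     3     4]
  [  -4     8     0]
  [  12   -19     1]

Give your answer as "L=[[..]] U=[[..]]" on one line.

L=[[1,0,0],[1,1,0],[-3,-2,1]] U=[[-4,3,4],[0,5,-4],[0,0,5]]

  row1 -= 1·row0 → [0,5,-4]
  row2 -= -3·row0 → [0,-10,13]
  row2 -= -2·row1 → [0,0,5]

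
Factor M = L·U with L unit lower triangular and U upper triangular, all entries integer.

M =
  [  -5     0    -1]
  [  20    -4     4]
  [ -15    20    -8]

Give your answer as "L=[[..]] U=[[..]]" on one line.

L=[[1,0,0],[-4,1,0],[3,-5,1]] U=[[-5,0,-1],[0,-4,0],[0,0,-5]]

  r1 -= -4·r0 → [0,-4,0]
  r2 -= 3·r0 → [0,20,-5]
  r2 -= -5·r1 → [0,0,-5]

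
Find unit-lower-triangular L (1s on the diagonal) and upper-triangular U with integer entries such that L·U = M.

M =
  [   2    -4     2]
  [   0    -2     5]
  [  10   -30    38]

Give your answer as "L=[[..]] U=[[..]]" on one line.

L=[[1,0,0],[0,1,0],[5,5,1]] U=[[2,-4,2],[0,-2,5],[0,0,3]]

  R1 -= 0·R0 → [0,-2,5]
  R2 -= 5·R0 → [0,-10,28]
  R2 -= 5·R1 → [0,0,3]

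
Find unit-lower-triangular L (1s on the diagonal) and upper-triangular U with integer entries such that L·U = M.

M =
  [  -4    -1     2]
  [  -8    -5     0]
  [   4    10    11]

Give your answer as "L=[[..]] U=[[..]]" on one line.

  r1 -= 2·r0 → [0,-3,-4]
  r2 -= -1·r0 → [0,9,13]
  r2 -= -3·r1 → [0,0,1]

L=[[1,0,0],[2,1,0],[-1,-3,1]] U=[[-4,-1,2],[0,-3,-4],[0,0,1]]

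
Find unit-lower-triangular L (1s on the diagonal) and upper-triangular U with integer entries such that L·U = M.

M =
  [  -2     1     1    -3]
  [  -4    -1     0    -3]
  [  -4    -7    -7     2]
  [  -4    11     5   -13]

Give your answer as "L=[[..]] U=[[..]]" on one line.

  R1 -= 2·R0 → [0,-3,-2,3]
  R2 -= 2·R0 → [0,-9,-9,8]
  R3 -= 2·R0 → [0,9,3,-7]
  R2 -= 3·R1 → [0,0,-3,-1]
  R3 -= -3·R1 → [0,0,-3,2]
  R3 -= 1·R2 → [0,0,0,3]

L=[[1,0,0,0],[2,1,0,0],[2,3,1,0],[2,-3,1,1]] U=[[-2,1,1,-3],[0,-3,-2,3],[0,0,-3,-1],[0,0,0,3]]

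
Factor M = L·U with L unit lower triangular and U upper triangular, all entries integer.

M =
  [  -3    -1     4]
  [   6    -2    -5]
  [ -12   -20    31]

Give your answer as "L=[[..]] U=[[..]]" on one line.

  row1 -= -2·row0 → [0,-4,3]
  row2 -= 4·row0 → [0,-16,15]
  row2 -= 4·row1 → [0,0,3]

L=[[1,0,0],[-2,1,0],[4,4,1]] U=[[-3,-1,4],[0,-4,3],[0,0,3]]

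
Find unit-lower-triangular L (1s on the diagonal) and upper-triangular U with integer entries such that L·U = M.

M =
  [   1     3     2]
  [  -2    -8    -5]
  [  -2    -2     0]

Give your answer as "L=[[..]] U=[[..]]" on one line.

L=[[1,0,0],[-2,1,0],[-2,-2,1]] U=[[1,3,2],[0,-2,-1],[0,0,2]]

  r1 -= -2·r0 → [0,-2,-1]
  r2 -= -2·r0 → [0,4,4]
  r2 -= -2·r1 → [0,0,2]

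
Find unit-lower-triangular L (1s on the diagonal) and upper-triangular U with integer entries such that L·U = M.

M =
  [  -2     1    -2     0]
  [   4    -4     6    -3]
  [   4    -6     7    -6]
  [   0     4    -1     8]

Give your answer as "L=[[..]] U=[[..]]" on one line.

L=[[1,0,0,0],[-2,1,0,0],[-2,2,1,0],[0,-2,-3,1]] U=[[-2,1,-2,0],[0,-2,2,-3],[0,0,-1,0],[0,0,0,2]]

  R1 -= -2·R0 → [0,-2,2,-3]
  R2 -= -2·R0 → [0,-4,3,-6]
  R3 -= 0·R0 → [0,4,-1,8]
  R2 -= 2·R1 → [0,0,-1,0]
  R3 -= -2·R1 → [0,0,3,2]
  R3 -= -3·R2 → [0,0,0,2]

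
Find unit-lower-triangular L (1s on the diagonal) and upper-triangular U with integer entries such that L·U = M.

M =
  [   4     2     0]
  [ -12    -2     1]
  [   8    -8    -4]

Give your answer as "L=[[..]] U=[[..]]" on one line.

L=[[1,0,0],[-3,1,0],[2,-3,1]] U=[[4,2,0],[0,4,1],[0,0,-1]]

  R1 -= -3·R0 → [0,4,1]
  R2 -= 2·R0 → [0,-12,-4]
  R2 -= -3·R1 → [0,0,-1]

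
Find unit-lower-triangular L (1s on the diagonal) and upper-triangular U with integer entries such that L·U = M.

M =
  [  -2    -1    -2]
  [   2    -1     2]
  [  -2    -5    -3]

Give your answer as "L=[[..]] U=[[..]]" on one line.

L=[[1,0,0],[-1,1,0],[1,2,1]] U=[[-2,-1,-2],[0,-2,0],[0,0,-1]]

  row1 -= -1·row0 → [0,-2,0]
  row2 -= 1·row0 → [0,-4,-1]
  row2 -= 2·row1 → [0,0,-1]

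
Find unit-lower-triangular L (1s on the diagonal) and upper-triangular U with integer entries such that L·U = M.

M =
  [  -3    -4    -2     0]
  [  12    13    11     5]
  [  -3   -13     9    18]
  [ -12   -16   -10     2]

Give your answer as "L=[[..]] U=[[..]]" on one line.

  R1 -= -4·R0 → [0,-3,3,5]
  R2 -= 1·R0 → [0,-9,11,18]
  R3 -= 4·R0 → [0,0,-2,2]
  R2 -= 3·R1 → [0,0,2,3]
  R3 -= 0·R1 → [0,0,-2,2]
  R3 -= -1·R2 → [0,0,0,5]

L=[[1,0,0,0],[-4,1,0,0],[1,3,1,0],[4,0,-1,1]] U=[[-3,-4,-2,0],[0,-3,3,5],[0,0,2,3],[0,0,0,5]]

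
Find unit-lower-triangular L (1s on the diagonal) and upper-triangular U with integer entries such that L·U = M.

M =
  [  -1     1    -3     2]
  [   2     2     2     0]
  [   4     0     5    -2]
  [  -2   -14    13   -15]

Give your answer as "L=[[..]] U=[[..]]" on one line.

L=[[1,0,0,0],[-2,1,0,0],[-4,1,1,0],[2,-4,-1,1]] U=[[-1,1,-3,2],[0,4,-4,4],[0,0,-3,2],[0,0,0,-1]]

  row1 -= -2·row0 → [0,4,-4,4]
  row2 -= -4·row0 → [0,4,-7,6]
  row3 -= 2·row0 → [0,-16,19,-19]
  row2 -= 1·row1 → [0,0,-3,2]
  row3 -= -4·row1 → [0,0,3,-3]
  row3 -= -1·row2 → [0,0,0,-1]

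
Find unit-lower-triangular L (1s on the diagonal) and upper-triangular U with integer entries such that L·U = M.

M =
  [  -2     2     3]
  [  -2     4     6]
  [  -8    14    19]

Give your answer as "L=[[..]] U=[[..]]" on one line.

  row1 -= 1·row0 → [0,2,3]
  row2 -= 4·row0 → [0,6,7]
  row2 -= 3·row1 → [0,0,-2]

L=[[1,0,0],[1,1,0],[4,3,1]] U=[[-2,2,3],[0,2,3],[0,0,-2]]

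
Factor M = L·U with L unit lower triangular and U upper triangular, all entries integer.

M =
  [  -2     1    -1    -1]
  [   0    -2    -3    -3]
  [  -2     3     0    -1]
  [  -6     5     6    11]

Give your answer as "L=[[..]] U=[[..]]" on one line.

L=[[1,0,0,0],[0,1,0,0],[1,-1,1,0],[3,-1,-3,1]] U=[[-2,1,-1,-1],[0,-2,-3,-3],[0,0,-2,-3],[0,0,0,2]]

  row1 -= 0·row0 → [0,-2,-3,-3]
  row2 -= 1·row0 → [0,2,1,0]
  row3 -= 3·row0 → [0,2,9,14]
  row2 -= -1·row1 → [0,0,-2,-3]
  row3 -= -1·row1 → [0,0,6,11]
  row3 -= -3·row2 → [0,0,0,2]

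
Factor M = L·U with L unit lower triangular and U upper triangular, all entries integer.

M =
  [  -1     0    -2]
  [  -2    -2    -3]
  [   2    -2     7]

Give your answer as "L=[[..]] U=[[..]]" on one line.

L=[[1,0,0],[2,1,0],[-2,1,1]] U=[[-1,0,-2],[0,-2,1],[0,0,2]]

  r1 -= 2·r0 → [0,-2,1]
  r2 -= -2·r0 → [0,-2,3]
  r2 -= 1·r1 → [0,0,2]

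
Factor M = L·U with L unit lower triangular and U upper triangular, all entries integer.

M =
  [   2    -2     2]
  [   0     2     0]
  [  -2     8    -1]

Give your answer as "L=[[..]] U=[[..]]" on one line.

  R1 -= 0·R0 → [0,2,0]
  R2 -= -1·R0 → [0,6,1]
  R2 -= 3·R1 → [0,0,1]

L=[[1,0,0],[0,1,0],[-1,3,1]] U=[[2,-2,2],[0,2,0],[0,0,1]]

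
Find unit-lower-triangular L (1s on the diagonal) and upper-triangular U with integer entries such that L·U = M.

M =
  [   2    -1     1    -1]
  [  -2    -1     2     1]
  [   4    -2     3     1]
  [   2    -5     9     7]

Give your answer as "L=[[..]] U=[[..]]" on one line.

L=[[1,0,0,0],[-1,1,0,0],[2,0,1,0],[1,2,2,1]] U=[[2,-1,1,-1],[0,-2,3,0],[0,0,1,3],[0,0,0,2]]

  row1 -= -1·row0 → [0,-2,3,0]
  row2 -= 2·row0 → [0,0,1,3]
  row3 -= 1·row0 → [0,-4,8,8]
  row2 -= 0·row1 → [0,0,1,3]
  row3 -= 2·row1 → [0,0,2,8]
  row3 -= 2·row2 → [0,0,0,2]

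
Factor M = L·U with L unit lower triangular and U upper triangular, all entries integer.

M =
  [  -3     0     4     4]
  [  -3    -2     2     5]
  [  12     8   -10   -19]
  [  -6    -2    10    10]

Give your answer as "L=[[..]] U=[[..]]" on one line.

L=[[1,0,0,0],[1,1,0,0],[-4,-4,1,0],[2,1,-2,1]] U=[[-3,0,4,4],[0,-2,-2,1],[0,0,-2,1],[0,0,0,3]]

  row1 -= 1·row0 → [0,-2,-2,1]
  row2 -= -4·row0 → [0,8,6,-3]
  row3 -= 2·row0 → [0,-2,2,2]
  row2 -= -4·row1 → [0,0,-2,1]
  row3 -= 1·row1 → [0,0,4,1]
  row3 -= -2·row2 → [0,0,0,3]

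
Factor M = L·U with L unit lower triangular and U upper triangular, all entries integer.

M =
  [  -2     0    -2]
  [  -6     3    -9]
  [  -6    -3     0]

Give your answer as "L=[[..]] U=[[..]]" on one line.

L=[[1,0,0],[3,1,0],[3,-1,1]] U=[[-2,0,-2],[0,3,-3],[0,0,3]]

  r1 -= 3·r0 → [0,3,-3]
  r2 -= 3·r0 → [0,-3,6]
  r2 -= -1·r1 → [0,0,3]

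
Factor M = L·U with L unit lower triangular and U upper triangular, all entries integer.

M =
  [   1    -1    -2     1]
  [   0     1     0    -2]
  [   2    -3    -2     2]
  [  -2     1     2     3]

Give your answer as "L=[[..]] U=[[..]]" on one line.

L=[[1,0,0,0],[0,1,0,0],[2,-1,1,0],[-2,-1,-1,1]] U=[[1,-1,-2,1],[0,1,0,-2],[0,0,2,-2],[0,0,0,1]]

  row1 -= 0·row0 → [0,1,0,-2]
  row2 -= 2·row0 → [0,-1,2,0]
  row3 -= -2·row0 → [0,-1,-2,5]
  row2 -= -1·row1 → [0,0,2,-2]
  row3 -= -1·row1 → [0,0,-2,3]
  row3 -= -1·row2 → [0,0,0,1]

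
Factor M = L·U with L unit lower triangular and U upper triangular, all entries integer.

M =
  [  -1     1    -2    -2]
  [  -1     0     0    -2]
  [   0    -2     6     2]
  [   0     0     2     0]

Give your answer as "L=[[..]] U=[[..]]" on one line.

L=[[1,0,0,0],[1,1,0,0],[0,2,1,0],[0,0,1,1]] U=[[-1,1,-2,-2],[0,-1,2,0],[0,0,2,2],[0,0,0,-2]]

  row1 -= 1·row0 → [0,-1,2,0]
  row2 -= 0·row0 → [0,-2,6,2]
  row3 -= 0·row0 → [0,0,2,0]
  row2 -= 2·row1 → [0,0,2,2]
  row3 -= 0·row1 → [0,0,2,0]
  row3 -= 1·row2 → [0,0,0,-2]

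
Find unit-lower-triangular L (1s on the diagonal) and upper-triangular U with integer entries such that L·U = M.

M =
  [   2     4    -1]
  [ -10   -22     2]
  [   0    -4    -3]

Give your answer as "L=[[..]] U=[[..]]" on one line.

  r1 -= -5·r0 → [0,-2,-3]
  r2 -= 0·r0 → [0,-4,-3]
  r2 -= 2·r1 → [0,0,3]

L=[[1,0,0],[-5,1,0],[0,2,1]] U=[[2,4,-1],[0,-2,-3],[0,0,3]]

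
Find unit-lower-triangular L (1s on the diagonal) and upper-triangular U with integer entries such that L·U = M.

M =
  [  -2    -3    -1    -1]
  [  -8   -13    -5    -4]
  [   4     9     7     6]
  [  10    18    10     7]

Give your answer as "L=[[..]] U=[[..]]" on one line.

  r1 -= 4·r0 → [0,-1,-1,0]
  r2 -= -2·r0 → [0,3,5,4]
  r3 -= -5·r0 → [0,3,5,2]
  r2 -= -3·r1 → [0,0,2,4]
  r3 -= -3·r1 → [0,0,2,2]
  r3 -= 1·r2 → [0,0,0,-2]

L=[[1,0,0,0],[4,1,0,0],[-2,-3,1,0],[-5,-3,1,1]] U=[[-2,-3,-1,-1],[0,-1,-1,0],[0,0,2,4],[0,0,0,-2]]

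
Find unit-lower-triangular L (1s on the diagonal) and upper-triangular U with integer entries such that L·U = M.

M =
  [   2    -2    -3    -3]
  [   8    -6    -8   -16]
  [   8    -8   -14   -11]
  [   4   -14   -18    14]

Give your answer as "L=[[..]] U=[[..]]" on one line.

  r1 -= 4·r0 → [0,2,4,-4]
  r2 -= 4·r0 → [0,0,-2,1]
  r3 -= 2·r0 → [0,-10,-12,20]
  r2 -= 0·r1 → [0,0,-2,1]
  r3 -= -5·r1 → [0,0,8,0]
  r3 -= -4·r2 → [0,0,0,4]

L=[[1,0,0,0],[4,1,0,0],[4,0,1,0],[2,-5,-4,1]] U=[[2,-2,-3,-3],[0,2,4,-4],[0,0,-2,1],[0,0,0,4]]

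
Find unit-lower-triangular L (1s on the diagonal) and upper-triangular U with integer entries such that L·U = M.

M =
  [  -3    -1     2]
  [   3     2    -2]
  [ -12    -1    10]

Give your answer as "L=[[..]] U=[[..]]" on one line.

L=[[1,0,0],[-1,1,0],[4,3,1]] U=[[-3,-1,2],[0,1,0],[0,0,2]]

  row1 -= -1·row0 → [0,1,0]
  row2 -= 4·row0 → [0,3,2]
  row2 -= 3·row1 → [0,0,2]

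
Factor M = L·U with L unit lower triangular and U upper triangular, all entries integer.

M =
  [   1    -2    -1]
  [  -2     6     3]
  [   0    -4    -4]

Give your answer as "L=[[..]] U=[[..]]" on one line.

  r1 -= -2·r0 → [0,2,1]
  r2 -= 0·r0 → [0,-4,-4]
  r2 -= -2·r1 → [0,0,-2]

L=[[1,0,0],[-2,1,0],[0,-2,1]] U=[[1,-2,-1],[0,2,1],[0,0,-2]]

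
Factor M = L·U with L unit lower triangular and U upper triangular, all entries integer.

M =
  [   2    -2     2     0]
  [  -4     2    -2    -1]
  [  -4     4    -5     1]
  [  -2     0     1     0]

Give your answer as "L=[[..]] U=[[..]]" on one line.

L=[[1,0,0,0],[-2,1,0,0],[-2,0,1,0],[-1,1,-1,1]] U=[[2,-2,2,0],[0,-2,2,-1],[0,0,-1,1],[0,0,0,2]]

  row1 -= -2·row0 → [0,-2,2,-1]
  row2 -= -2·row0 → [0,0,-1,1]
  row3 -= -1·row0 → [0,-2,3,0]
  row2 -= 0·row1 → [0,0,-1,1]
  row3 -= 1·row1 → [0,0,1,1]
  row3 -= -1·row2 → [0,0,0,2]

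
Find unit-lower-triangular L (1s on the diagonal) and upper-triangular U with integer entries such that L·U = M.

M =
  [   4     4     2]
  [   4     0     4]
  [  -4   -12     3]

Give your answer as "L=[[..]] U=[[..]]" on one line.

L=[[1,0,0],[1,1,0],[-1,2,1]] U=[[4,4,2],[0,-4,2],[0,0,1]]

  row1 -= 1·row0 → [0,-4,2]
  row2 -= -1·row0 → [0,-8,5]
  row2 -= 2·row1 → [0,0,1]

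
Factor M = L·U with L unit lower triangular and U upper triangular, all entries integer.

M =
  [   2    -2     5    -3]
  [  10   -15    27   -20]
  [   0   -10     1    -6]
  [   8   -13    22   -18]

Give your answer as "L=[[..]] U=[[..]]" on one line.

  row1 -= 5·row0 → [0,-5,2,-5]
  row2 -= 0·row0 → [0,-10,1,-6]
  row3 -= 4·row0 → [0,-5,2,-6]
  row2 -= 2·row1 → [0,0,-3,4]
  row3 -= 1·row1 → [0,0,0,-1]
  row3 -= 0·row2 → [0,0,0,-1]

L=[[1,0,0,0],[5,1,0,0],[0,2,1,0],[4,1,0,1]] U=[[2,-2,5,-3],[0,-5,2,-5],[0,0,-3,4],[0,0,0,-1]]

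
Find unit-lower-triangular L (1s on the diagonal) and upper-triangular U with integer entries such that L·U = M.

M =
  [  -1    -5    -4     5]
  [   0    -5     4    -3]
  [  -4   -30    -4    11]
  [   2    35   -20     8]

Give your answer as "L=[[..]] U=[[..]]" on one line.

L=[[1,0,0,0],[0,1,0,0],[4,2,1,0],[-2,-5,-2,1]] U=[[-1,-5,-4,5],[0,-5,4,-3],[0,0,4,-3],[0,0,0,-3]]

  R1 -= 0·R0 → [0,-5,4,-3]
  R2 -= 4·R0 → [0,-10,12,-9]
  R3 -= -2·R0 → [0,25,-28,18]
  R2 -= 2·R1 → [0,0,4,-3]
  R3 -= -5·R1 → [0,0,-8,3]
  R3 -= -2·R2 → [0,0,0,-3]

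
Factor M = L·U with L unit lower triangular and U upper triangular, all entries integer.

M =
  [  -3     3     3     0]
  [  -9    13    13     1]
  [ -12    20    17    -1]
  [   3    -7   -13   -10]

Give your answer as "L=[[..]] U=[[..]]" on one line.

  R1 -= 3·R0 → [0,4,4,1]
  R2 -= 4·R0 → [0,8,5,-1]
  R3 -= -1·R0 → [0,-4,-10,-10]
  R2 -= 2·R1 → [0,0,-3,-3]
  R3 -= -1·R1 → [0,0,-6,-9]
  R3 -= 2·R2 → [0,0,0,-3]

L=[[1,0,0,0],[3,1,0,0],[4,2,1,0],[-1,-1,2,1]] U=[[-3,3,3,0],[0,4,4,1],[0,0,-3,-3],[0,0,0,-3]]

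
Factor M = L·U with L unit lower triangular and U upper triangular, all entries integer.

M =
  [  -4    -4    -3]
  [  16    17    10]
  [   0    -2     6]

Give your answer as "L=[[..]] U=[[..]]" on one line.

L=[[1,0,0],[-4,1,0],[0,-2,1]] U=[[-4,-4,-3],[0,1,-2],[0,0,2]]

  row1 -= -4·row0 → [0,1,-2]
  row2 -= 0·row0 → [0,-2,6]
  row2 -= -2·row1 → [0,0,2]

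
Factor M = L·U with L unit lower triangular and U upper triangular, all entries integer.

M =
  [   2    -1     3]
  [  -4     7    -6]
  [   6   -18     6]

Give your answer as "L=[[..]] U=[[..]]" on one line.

L=[[1,0,0],[-2,1,0],[3,-3,1]] U=[[2,-1,3],[0,5,0],[0,0,-3]]

  row1 -= -2·row0 → [0,5,0]
  row2 -= 3·row0 → [0,-15,-3]
  row2 -= -3·row1 → [0,0,-3]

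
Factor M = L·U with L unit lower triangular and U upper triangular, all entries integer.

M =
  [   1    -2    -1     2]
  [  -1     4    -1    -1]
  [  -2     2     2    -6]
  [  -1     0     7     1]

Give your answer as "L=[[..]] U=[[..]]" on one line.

L=[[1,0,0,0],[-1,1,0,0],[-2,-1,1,0],[-1,-1,-2,1]] U=[[1,-2,-1,2],[0,2,-2,1],[0,0,-2,-1],[0,0,0,2]]

  R1 -= -1·R0 → [0,2,-2,1]
  R2 -= -2·R0 → [0,-2,0,-2]
  R3 -= -1·R0 → [0,-2,6,3]
  R2 -= -1·R1 → [0,0,-2,-1]
  R3 -= -1·R1 → [0,0,4,4]
  R3 -= -2·R2 → [0,0,0,2]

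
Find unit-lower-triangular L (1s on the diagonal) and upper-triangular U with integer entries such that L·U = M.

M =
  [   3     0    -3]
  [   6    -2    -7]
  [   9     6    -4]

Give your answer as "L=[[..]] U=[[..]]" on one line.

  R1 -= 2·R0 → [0,-2,-1]
  R2 -= 3·R0 → [0,6,5]
  R2 -= -3·R1 → [0,0,2]

L=[[1,0,0],[2,1,0],[3,-3,1]] U=[[3,0,-3],[0,-2,-1],[0,0,2]]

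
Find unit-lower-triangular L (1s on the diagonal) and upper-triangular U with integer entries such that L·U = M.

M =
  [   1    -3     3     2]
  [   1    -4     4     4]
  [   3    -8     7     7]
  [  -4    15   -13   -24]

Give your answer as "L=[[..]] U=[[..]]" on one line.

L=[[1,0,0,0],[1,1,0,0],[3,-1,1,0],[-4,-3,-2,1]] U=[[1,-3,3,2],[0,-1,1,2],[0,0,-1,3],[0,0,0,-4]]

  row1 -= 1·row0 → [0,-1,1,2]
  row2 -= 3·row0 → [0,1,-2,1]
  row3 -= -4·row0 → [0,3,-1,-16]
  row2 -= -1·row1 → [0,0,-1,3]
  row3 -= -3·row1 → [0,0,2,-10]
  row3 -= -2·row2 → [0,0,0,-4]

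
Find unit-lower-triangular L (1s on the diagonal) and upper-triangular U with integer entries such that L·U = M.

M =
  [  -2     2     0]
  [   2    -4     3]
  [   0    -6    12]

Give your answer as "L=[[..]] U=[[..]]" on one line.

L=[[1,0,0],[-1,1,0],[0,3,1]] U=[[-2,2,0],[0,-2,3],[0,0,3]]

  row1 -= -1·row0 → [0,-2,3]
  row2 -= 0·row0 → [0,-6,12]
  row2 -= 3·row1 → [0,0,3]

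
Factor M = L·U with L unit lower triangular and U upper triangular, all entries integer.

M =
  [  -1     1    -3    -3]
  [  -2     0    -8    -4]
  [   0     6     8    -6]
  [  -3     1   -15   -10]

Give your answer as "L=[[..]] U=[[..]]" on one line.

  R1 -= 2·R0 → [0,-2,-2,2]
  R2 -= 0·R0 → [0,6,8,-6]
  R3 -= 3·R0 → [0,-2,-6,-1]
  R2 -= -3·R1 → [0,0,2,0]
  R3 -= 1·R1 → [0,0,-4,-3]
  R3 -= -2·R2 → [0,0,0,-3]

L=[[1,0,0,0],[2,1,0,0],[0,-3,1,0],[3,1,-2,1]] U=[[-1,1,-3,-3],[0,-2,-2,2],[0,0,2,0],[0,0,0,-3]]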